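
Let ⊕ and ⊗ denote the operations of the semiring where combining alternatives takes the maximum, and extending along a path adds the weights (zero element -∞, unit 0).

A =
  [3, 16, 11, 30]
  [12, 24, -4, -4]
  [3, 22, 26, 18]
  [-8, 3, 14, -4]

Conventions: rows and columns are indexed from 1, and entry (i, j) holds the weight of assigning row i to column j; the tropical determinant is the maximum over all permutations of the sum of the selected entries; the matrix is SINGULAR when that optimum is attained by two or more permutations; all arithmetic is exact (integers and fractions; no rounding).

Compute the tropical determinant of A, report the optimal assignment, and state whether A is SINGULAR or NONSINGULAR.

σ = (1, 2, 3, 4): 3 + 24 + 26 + (-4) = 49
σ = (1, 2, 4, 3): 3 + 24 + 18 + 14 = 59
σ = (1, 3, 2, 4): 3 + (-4) + 22 + (-4) = 17
σ = (1, 3, 4, 2): 3 + (-4) + 18 + 3 = 20
σ = (1, 4, 2, 3): 3 + (-4) + 22 + 14 = 35
σ = (1, 4, 3, 2): 3 + (-4) + 26 + 3 = 28
σ = (2, 1, 3, 4): 16 + 12 + 26 + (-4) = 50
σ = (2, 1, 4, 3): 16 + 12 + 18 + 14 = 60
σ = (2, 3, 1, 4): 16 + (-4) + 3 + (-4) = 11
σ = (2, 3, 4, 1): 16 + (-4) + 18 + (-8) = 22
σ = (2, 4, 1, 3): 16 + (-4) + 3 + 14 = 29
σ = (2, 4, 3, 1): 16 + (-4) + 26 + (-8) = 30
σ = (3, 1, 2, 4): 11 + 12 + 22 + (-4) = 41
σ = (3, 1, 4, 2): 11 + 12 + 18 + 3 = 44
σ = (3, 2, 1, 4): 11 + 24 + 3 + (-4) = 34
σ = (3, 2, 4, 1): 11 + 24 + 18 + (-8) = 45
σ = (3, 4, 1, 2): 11 + (-4) + 3 + 3 = 13
σ = (3, 4, 2, 1): 11 + (-4) + 22 + (-8) = 21
σ = (4, 1, 2, 3): 30 + 12 + 22 + 14 = 78
σ = (4, 1, 3, 2): 30 + 12 + 26 + 3 = 71
σ = (4, 2, 1, 3): 30 + 24 + 3 + 14 = 71
σ = (4, 2, 3, 1): 30 + 24 + 26 + (-8) = 72
σ = (4, 3, 1, 2): 30 + (-4) + 3 + 3 = 32
σ = (4, 3, 2, 1): 30 + (-4) + 22 + (-8) = 40
Optimal value attained by: σ = (4, 1, 2, 3).
Answer: det⊕(A) = 78; verdict: NONSINGULAR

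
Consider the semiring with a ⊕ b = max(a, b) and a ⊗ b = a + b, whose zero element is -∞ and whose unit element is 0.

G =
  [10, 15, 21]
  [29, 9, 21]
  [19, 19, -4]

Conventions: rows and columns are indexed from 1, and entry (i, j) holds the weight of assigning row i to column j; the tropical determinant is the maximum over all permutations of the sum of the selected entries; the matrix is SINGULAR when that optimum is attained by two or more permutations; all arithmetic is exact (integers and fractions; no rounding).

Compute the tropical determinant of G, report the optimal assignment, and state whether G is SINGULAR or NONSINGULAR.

σ = (1, 2, 3): 10 + 9 + (-4) = 15
σ = (1, 3, 2): 10 + 21 + 19 = 50
σ = (2, 1, 3): 15 + 29 + (-4) = 40
σ = (2, 3, 1): 15 + 21 + 19 = 55
σ = (3, 1, 2): 21 + 29 + 19 = 69
σ = (3, 2, 1): 21 + 9 + 19 = 49
Optimal value attained by: σ = (3, 1, 2).
Answer: det⊕(G) = 69; verdict: NONSINGULAR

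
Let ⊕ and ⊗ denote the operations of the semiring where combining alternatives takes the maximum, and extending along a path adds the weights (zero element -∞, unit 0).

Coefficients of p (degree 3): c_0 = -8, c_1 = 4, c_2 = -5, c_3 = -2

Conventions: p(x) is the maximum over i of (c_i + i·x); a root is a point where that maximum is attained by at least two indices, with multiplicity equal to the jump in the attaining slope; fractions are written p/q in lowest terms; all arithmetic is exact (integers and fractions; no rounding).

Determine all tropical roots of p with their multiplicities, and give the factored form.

hull edge (i=0, c=-8) to (i=1, c=4): slope 12, span 1
hull edge (i=1, c=4) to (i=3, c=-2): slope -3, span 2
Factored form: p(x) = -2 ⊗ (x ⊕ (-12)) ⊗ (x ⊕ 3) ⊗ (x ⊕ 3)
Answer: roots = -12 (mult 1), 3 (mult 2)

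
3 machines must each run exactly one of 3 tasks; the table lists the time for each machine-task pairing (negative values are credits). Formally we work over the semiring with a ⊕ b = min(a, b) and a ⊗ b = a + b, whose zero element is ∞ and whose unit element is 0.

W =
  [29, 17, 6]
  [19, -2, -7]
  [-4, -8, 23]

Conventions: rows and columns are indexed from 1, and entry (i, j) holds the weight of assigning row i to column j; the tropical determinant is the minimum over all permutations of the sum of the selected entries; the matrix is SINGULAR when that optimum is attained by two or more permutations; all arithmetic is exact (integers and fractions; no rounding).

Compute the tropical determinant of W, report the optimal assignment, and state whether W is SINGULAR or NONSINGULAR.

σ = (1, 2, 3): 29 + (-2) + 23 = 50
σ = (1, 3, 2): 29 + (-7) + (-8) = 14
σ = (2, 1, 3): 17 + 19 + 23 = 59
σ = (2, 3, 1): 17 + (-7) + (-4) = 6
σ = (3, 1, 2): 6 + 19 + (-8) = 17
σ = (3, 2, 1): 6 + (-2) + (-4) = 0
Optimal value attained by: σ = (3, 2, 1).
Answer: det⊕(W) = 0; verdict: NONSINGULAR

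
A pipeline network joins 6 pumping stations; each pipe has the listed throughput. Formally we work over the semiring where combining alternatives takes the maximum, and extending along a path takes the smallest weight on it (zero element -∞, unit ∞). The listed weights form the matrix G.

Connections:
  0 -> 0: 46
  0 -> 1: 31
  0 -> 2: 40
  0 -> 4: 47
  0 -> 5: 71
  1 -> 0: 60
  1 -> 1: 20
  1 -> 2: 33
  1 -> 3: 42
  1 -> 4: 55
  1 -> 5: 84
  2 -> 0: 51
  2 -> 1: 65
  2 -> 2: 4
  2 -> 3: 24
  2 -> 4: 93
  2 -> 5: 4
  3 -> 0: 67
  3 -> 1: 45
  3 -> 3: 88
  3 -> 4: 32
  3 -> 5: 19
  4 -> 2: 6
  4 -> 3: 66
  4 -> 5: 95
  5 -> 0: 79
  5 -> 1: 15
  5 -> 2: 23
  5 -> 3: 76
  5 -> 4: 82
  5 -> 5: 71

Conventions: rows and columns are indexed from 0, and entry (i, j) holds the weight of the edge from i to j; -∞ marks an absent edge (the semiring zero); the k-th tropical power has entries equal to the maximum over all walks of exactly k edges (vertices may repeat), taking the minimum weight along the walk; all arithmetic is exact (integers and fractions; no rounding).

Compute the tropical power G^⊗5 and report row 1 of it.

G^⊗2:
  [71, 40, 40, 71, 71, 71]
  [79, 42, 40, 76, 82, 71]
  [60, 31, 40, 66, 55, 93]
  [67, 45, 40, 88, 47, 67]
  [79, 45, 23, 76, 82, 71]
  [71, 45, 40, 76, 71, 82]
G^⊗3:
  [71, 45, 40, 71, 71, 71]
  [71, 45, 40, 76, 71, 82]
  [79, 45, 40, 76, 82, 71]
  [67, 45, 40, 88, 67, 67]
  [71, 45, 40, 76, 71, 82]
  [79, 45, 40, 76, 82, 71]
G^⊗4:
  [71, 45, 40, 71, 71, 71]
  [79, 45, 40, 76, 82, 71]
  [71, 45, 40, 76, 71, 82]
  [67, 45, 40, 88, 67, 67]
  [79, 45, 40, 76, 82, 71]
  [71, 45, 40, 76, 71, 82]
G^⊗5:
  [71, 45, 40, 71, 71, 71]
  [71, 45, 40, 76, 71, 82]
  [79, 45, 40, 76, 82, 71]
  [67, 45, 40, 88, 67, 67]
  [71, 45, 40, 76, 71, 82]
  [79, 45, 40, 76, 82, 71]
Answer: row 1 of G^⊗5 = [71, 45, 40, 76, 71, 82]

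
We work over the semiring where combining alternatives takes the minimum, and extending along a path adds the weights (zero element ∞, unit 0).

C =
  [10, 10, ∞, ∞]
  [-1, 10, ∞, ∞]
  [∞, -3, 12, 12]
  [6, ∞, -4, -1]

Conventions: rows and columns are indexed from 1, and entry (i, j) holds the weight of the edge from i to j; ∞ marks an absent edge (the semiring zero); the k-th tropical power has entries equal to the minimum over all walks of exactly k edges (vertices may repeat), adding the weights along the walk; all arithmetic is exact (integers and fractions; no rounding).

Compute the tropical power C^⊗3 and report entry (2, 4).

C^⊗2:
  [9, 20, ∞, ∞]
  [9, 9, ∞, ∞]
  [-4, 7, 8, 11]
  [5, -7, -5, -2]
C^⊗3:
  [19, 19, ∞, ∞]
  [8, 19, ∞, ∞]
  [6, 5, 7, 10]
  [-8, -8, -6, -3]
Key observation: no walk of exactly 3 edges connects these vertices, so the entry is the semiring zero.
Answer: (C^⊗3)[2][4] = ∞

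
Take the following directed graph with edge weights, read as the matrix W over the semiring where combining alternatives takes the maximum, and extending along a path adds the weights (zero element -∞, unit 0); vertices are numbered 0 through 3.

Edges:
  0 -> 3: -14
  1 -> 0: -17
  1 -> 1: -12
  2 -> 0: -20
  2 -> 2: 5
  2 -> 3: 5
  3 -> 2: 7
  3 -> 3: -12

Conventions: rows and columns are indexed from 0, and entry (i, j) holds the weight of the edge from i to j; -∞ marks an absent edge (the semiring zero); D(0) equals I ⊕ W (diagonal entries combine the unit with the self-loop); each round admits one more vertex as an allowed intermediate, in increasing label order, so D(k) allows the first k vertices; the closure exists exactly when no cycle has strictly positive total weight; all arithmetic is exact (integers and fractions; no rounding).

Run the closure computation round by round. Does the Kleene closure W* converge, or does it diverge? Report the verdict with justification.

Detection: at round 0, diagonal entry (2, 2) turns strictly positive.
Key observation: the cycle 2->2 has total weight 5, which is strictly positive.
Answer: DIVERGES — positive cycle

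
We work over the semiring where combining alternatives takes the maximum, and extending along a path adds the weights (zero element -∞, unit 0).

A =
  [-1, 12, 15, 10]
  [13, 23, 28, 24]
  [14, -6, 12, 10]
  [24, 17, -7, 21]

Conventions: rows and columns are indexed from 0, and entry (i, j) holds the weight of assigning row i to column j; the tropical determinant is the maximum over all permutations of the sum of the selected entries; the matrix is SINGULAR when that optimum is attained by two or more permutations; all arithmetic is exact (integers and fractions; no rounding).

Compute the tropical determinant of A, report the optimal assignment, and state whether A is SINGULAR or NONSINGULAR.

σ = (0, 1, 2, 3): (-1) + 23 + 12 + 21 = 55
σ = (0, 1, 3, 2): (-1) + 23 + 10 + (-7) = 25
σ = (0, 2, 1, 3): (-1) + 28 + (-6) + 21 = 42
σ = (0, 2, 3, 1): (-1) + 28 + 10 + 17 = 54
σ = (0, 3, 1, 2): (-1) + 24 + (-6) + (-7) = 10
σ = (0, 3, 2, 1): (-1) + 24 + 12 + 17 = 52
σ = (1, 0, 2, 3): 12 + 13 + 12 + 21 = 58
σ = (1, 0, 3, 2): 12 + 13 + 10 + (-7) = 28
σ = (1, 2, 0, 3): 12 + 28 + 14 + 21 = 75
σ = (1, 2, 3, 0): 12 + 28 + 10 + 24 = 74
σ = (1, 3, 0, 2): 12 + 24 + 14 + (-7) = 43
σ = (1, 3, 2, 0): 12 + 24 + 12 + 24 = 72
σ = (2, 0, 1, 3): 15 + 13 + (-6) + 21 = 43
σ = (2, 0, 3, 1): 15 + 13 + 10 + 17 = 55
σ = (2, 1, 0, 3): 15 + 23 + 14 + 21 = 73
σ = (2, 1, 3, 0): 15 + 23 + 10 + 24 = 72
σ = (2, 3, 0, 1): 15 + 24 + 14 + 17 = 70
σ = (2, 3, 1, 0): 15 + 24 + (-6) + 24 = 57
σ = (3, 0, 1, 2): 10 + 13 + (-6) + (-7) = 10
σ = (3, 0, 2, 1): 10 + 13 + 12 + 17 = 52
σ = (3, 1, 0, 2): 10 + 23 + 14 + (-7) = 40
σ = (3, 1, 2, 0): 10 + 23 + 12 + 24 = 69
σ = (3, 2, 0, 1): 10 + 28 + 14 + 17 = 69
σ = (3, 2, 1, 0): 10 + 28 + (-6) + 24 = 56
Optimal value attained by: σ = (1, 2, 0, 3).
Answer: det⊕(A) = 75; verdict: NONSINGULAR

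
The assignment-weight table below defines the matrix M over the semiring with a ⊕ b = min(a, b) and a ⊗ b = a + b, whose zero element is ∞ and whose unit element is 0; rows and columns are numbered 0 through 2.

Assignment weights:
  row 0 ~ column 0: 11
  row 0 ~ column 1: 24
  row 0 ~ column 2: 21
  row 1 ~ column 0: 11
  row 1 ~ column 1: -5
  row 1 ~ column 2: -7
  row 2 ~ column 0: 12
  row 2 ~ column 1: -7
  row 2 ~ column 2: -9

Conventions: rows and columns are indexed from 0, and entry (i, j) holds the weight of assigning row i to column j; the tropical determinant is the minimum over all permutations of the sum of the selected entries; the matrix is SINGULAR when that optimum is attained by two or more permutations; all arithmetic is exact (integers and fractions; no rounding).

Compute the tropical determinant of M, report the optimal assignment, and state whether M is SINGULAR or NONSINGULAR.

σ = (0, 1, 2): 11 + (-5) + (-9) = -3
σ = (0, 2, 1): 11 + (-7) + (-7) = -3
σ = (1, 0, 2): 24 + 11 + (-9) = 26
σ = (1, 2, 0): 24 + (-7) + 12 = 29
σ = (2, 0, 1): 21 + 11 + (-7) = 25
σ = (2, 1, 0): 21 + (-5) + 12 = 28
Optimal value attained by: σ = (0, 1, 2).
Answer: det⊕(M) = -3; verdict: SINGULAR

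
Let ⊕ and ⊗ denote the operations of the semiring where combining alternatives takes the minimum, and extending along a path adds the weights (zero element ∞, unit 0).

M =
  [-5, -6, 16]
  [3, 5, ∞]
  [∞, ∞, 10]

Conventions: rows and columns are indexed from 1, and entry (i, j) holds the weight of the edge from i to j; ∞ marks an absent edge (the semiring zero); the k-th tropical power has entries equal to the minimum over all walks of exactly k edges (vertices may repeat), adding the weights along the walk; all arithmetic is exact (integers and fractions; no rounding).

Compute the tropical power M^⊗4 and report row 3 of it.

M^⊗2:
  [-10, -11, 11]
  [-2, -3, 19]
  [∞, ∞, 20]
M^⊗3:
  [-15, -16, 6]
  [-7, -8, 14]
  [∞, ∞, 30]
M^⊗4:
  [-20, -21, 1]
  [-12, -13, 9]
  [∞, ∞, 40]
Answer: row 3 of M^⊗4 = [∞, ∞, 40]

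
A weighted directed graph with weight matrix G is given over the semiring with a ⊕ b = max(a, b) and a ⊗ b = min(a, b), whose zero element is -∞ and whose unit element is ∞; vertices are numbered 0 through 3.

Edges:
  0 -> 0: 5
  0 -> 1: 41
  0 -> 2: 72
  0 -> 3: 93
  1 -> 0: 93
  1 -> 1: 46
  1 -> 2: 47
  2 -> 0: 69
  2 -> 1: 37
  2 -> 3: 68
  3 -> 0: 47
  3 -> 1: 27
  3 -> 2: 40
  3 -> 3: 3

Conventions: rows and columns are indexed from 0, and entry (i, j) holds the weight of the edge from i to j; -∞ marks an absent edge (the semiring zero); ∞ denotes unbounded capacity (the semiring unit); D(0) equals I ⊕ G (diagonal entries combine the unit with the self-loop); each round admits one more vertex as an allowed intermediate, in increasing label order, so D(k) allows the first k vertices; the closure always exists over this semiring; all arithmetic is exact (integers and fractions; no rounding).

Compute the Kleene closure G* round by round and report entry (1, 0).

D(0):
  [∞, 41, 72, 93]
  [93, ∞, 47, -∞]
  [69, 37, ∞, 68]
  [47, 27, 40, ∞]
D(1):
  [∞, 41, 72, 93]
  [93, ∞, 72, 93]
  [69, 41, ∞, 69]
  [47, 41, 47, ∞]
D(2):
  [∞, 41, 72, 93]
  [93, ∞, 72, 93]
  [69, 41, ∞, 69]
  [47, 41, 47, ∞]
D(3):
  [∞, 41, 72, 93]
  [93, ∞, 72, 93]
  [69, 41, ∞, 69]
  [47, 41, 47, ∞]
D(4):
  [∞, 41, 72, 93]
  [93, ∞, 72, 93]
  [69, 41, ∞, 69]
  [47, 41, 47, ∞]
Answer: G*[1][0] = 93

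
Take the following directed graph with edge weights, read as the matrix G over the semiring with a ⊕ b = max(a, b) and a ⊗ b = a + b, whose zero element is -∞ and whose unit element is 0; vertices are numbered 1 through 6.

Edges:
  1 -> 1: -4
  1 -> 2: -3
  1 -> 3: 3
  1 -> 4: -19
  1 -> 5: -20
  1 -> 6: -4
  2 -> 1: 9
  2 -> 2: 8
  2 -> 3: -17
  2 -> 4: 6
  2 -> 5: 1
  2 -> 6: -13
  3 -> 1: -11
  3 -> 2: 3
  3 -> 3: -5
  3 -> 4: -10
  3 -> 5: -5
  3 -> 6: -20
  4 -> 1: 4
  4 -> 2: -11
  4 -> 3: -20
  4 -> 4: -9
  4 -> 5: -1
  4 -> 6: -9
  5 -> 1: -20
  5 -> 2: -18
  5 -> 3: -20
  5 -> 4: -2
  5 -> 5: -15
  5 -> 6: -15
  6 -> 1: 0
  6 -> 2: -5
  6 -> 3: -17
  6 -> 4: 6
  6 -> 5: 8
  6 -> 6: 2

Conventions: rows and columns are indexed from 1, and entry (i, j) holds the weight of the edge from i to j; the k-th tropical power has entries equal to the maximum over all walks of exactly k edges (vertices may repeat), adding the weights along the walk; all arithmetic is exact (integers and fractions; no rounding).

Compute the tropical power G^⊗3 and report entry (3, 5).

G^⊗2:
  [6, 6, -1, 3, 4, -2]
  [17, 16, 12, 14, 9, 5]
  [12, 11, -8, 9, 4, -10]
  [0, 1, 7, -3, -1, 0]
  [2, -10, -17, -9, -3, -11]
  [10, 3, 3, 8, 10, 4]
G^⊗3:
  [15, 14, 9, 12, 7, 2]
  [25, 24, 20, 22, 17, 13]
  [20, 19, 15, 17, 12, 8]
  [10, 10, 3, 7, 8, 2]
  [-1, -1, 5, -4, -3, -2]
  [12, 11, 13, 10, 12, 6]
Key observation: the optimum is the walk 3->2->2->5, with weight 3 + 8 + 1 = 12.
Optimal value attained by: walk 3->2->2->5.
Answer: (G^⊗3)[3][5] = 12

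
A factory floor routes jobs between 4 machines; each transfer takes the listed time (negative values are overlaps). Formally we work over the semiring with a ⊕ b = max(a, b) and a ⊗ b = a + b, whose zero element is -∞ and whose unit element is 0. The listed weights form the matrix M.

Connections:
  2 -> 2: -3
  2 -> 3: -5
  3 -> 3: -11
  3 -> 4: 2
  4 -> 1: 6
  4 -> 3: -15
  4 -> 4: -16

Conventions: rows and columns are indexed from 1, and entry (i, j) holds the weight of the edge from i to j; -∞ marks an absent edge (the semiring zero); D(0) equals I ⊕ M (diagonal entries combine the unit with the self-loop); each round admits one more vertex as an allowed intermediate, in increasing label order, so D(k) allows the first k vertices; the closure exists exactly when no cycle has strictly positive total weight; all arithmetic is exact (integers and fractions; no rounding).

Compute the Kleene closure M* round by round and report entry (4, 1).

D(0):
  [0, -∞, -∞, -∞]
  [-∞, 0, -5, -∞]
  [-∞, -∞, 0, 2]
  [6, -∞, -15, 0]
D(1):
  [0, -∞, -∞, -∞]
  [-∞, 0, -5, -∞]
  [-∞, -∞, 0, 2]
  [6, -∞, -15, 0]
D(2):
  [0, -∞, -∞, -∞]
  [-∞, 0, -5, -∞]
  [-∞, -∞, 0, 2]
  [6, -∞, -15, 0]
D(3):
  [0, -∞, -∞, -∞]
  [-∞, 0, -5, -3]
  [-∞, -∞, 0, 2]
  [6, -∞, -15, 0]
D(4):
  [0, -∞, -∞, -∞]
  [3, 0, -5, -3]
  [8, -∞, 0, 2]
  [6, -∞, -15, 0]
Answer: M*[4][1] = 6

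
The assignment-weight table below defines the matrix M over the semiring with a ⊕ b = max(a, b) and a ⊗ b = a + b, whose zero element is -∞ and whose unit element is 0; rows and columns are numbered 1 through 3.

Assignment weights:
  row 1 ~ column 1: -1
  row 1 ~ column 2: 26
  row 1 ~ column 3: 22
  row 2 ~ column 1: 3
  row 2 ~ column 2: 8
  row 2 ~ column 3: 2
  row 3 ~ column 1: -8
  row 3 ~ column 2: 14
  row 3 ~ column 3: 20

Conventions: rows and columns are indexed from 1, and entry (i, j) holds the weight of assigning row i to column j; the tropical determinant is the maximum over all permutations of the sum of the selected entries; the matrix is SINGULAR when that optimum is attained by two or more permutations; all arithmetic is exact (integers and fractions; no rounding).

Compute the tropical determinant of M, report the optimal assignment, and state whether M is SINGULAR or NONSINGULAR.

σ = (1, 2, 3): (-1) + 8 + 20 = 27
σ = (1, 3, 2): (-1) + 2 + 14 = 15
σ = (2, 1, 3): 26 + 3 + 20 = 49
σ = (2, 3, 1): 26 + 2 + (-8) = 20
σ = (3, 1, 2): 22 + 3 + 14 = 39
σ = (3, 2, 1): 22 + 8 + (-8) = 22
Optimal value attained by: σ = (2, 1, 3).
Answer: det⊕(M) = 49; verdict: NONSINGULAR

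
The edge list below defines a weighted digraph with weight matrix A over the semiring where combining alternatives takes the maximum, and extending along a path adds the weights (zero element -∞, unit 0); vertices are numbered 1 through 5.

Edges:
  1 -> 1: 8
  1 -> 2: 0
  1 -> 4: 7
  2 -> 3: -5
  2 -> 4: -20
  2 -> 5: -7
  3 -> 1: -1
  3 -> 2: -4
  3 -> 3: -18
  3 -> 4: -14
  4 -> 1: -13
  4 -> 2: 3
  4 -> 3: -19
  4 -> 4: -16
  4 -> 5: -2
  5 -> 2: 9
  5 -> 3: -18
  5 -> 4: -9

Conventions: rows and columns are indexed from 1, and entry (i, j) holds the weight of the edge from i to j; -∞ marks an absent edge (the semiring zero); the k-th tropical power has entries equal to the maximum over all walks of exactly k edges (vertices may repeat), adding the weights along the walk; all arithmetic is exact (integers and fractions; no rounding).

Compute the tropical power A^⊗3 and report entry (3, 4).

A^⊗2:
  [16, 10, -5, 15, 5]
  [-6, 2, -23, -16, -22]
  [7, -1, -9, 6, -11]
  [-5, 7, -2, -6, -4]
  [-19, -6, 4, -11, 2]
A^⊗3:
  [24, 18, 5, 23, 13]
  [2, -6, -3, 1, -5]
  [15, 9, -6, 14, 4]
  [3, 5, 2, 2, 0]
  [3, 11, -11, -7, -13]
Key observation: the optimum is the walk 3->1->1->4, with weight (-1) + 8 + 7 = 14.
Optimal value attained by: walk 3->1->1->4.
Answer: (A^⊗3)[3][4] = 14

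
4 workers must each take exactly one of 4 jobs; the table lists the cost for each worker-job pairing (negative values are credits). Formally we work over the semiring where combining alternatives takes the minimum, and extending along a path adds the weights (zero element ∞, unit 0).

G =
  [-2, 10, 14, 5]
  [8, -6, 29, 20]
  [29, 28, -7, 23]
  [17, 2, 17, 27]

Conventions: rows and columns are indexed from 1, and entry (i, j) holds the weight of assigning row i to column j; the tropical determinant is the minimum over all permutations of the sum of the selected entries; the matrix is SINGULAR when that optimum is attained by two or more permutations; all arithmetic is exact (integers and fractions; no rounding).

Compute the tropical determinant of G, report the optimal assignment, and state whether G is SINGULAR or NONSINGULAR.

σ = (1, 2, 3, 4): (-2) + (-6) + (-7) + 27 = 12
σ = (1, 2, 4, 3): (-2) + (-6) + 23 + 17 = 32
σ = (1, 3, 2, 4): (-2) + 29 + 28 + 27 = 82
σ = (1, 3, 4, 2): (-2) + 29 + 23 + 2 = 52
σ = (1, 4, 2, 3): (-2) + 20 + 28 + 17 = 63
σ = (1, 4, 3, 2): (-2) + 20 + (-7) + 2 = 13
σ = (2, 1, 3, 4): 10 + 8 + (-7) + 27 = 38
σ = (2, 1, 4, 3): 10 + 8 + 23 + 17 = 58
σ = (2, 3, 1, 4): 10 + 29 + 29 + 27 = 95
σ = (2, 3, 4, 1): 10 + 29 + 23 + 17 = 79
σ = (2, 4, 1, 3): 10 + 20 + 29 + 17 = 76
σ = (2, 4, 3, 1): 10 + 20 + (-7) + 17 = 40
σ = (3, 1, 2, 4): 14 + 8 + 28 + 27 = 77
σ = (3, 1, 4, 2): 14 + 8 + 23 + 2 = 47
σ = (3, 2, 1, 4): 14 + (-6) + 29 + 27 = 64
σ = (3, 2, 4, 1): 14 + (-6) + 23 + 17 = 48
σ = (3, 4, 1, 2): 14 + 20 + 29 + 2 = 65
σ = (3, 4, 2, 1): 14 + 20 + 28 + 17 = 79
σ = (4, 1, 2, 3): 5 + 8 + 28 + 17 = 58
σ = (4, 1, 3, 2): 5 + 8 + (-7) + 2 = 8
σ = (4, 2, 1, 3): 5 + (-6) + 29 + 17 = 45
σ = (4, 2, 3, 1): 5 + (-6) + (-7) + 17 = 9
σ = (4, 3, 1, 2): 5 + 29 + 29 + 2 = 65
σ = (4, 3, 2, 1): 5 + 29 + 28 + 17 = 79
Optimal value attained by: σ = (4, 1, 3, 2).
Answer: det⊕(G) = 8; verdict: NONSINGULAR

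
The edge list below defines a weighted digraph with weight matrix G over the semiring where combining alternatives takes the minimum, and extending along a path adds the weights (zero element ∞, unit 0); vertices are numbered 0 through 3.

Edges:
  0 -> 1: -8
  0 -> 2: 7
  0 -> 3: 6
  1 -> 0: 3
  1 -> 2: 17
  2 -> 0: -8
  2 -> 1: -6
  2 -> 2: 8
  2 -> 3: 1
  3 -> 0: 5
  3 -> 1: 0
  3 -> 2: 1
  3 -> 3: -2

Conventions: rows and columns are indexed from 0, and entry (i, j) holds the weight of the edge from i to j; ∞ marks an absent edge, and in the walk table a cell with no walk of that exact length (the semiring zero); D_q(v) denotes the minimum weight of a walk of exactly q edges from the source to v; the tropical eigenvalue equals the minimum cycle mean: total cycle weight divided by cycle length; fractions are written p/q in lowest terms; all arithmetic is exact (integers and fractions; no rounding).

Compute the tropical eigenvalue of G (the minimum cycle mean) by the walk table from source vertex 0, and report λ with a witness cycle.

q=0: [0, ∞, ∞, ∞]
q=1: [∞, -8, 7, 6]
q=2: [-5, 1, 7, 4]
q=3: [-1, -13, 2, 1]
q=4: [-10, -9, 2, -1]
Optimal cycle mean attained by: cycle 0->1->0, total (-8) + 3, length 2.
Answer: λ = -5/2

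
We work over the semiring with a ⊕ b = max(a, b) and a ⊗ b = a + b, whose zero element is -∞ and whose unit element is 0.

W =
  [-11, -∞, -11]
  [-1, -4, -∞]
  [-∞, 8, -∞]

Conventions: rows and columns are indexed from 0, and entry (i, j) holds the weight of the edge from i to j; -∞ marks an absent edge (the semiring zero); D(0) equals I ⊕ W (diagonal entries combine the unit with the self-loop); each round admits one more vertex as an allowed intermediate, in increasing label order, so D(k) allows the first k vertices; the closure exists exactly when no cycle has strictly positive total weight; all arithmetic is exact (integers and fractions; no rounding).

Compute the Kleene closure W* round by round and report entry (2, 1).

D(0):
  [0, -∞, -11]
  [-1, 0, -∞]
  [-∞, 8, 0]
D(1):
  [0, -∞, -11]
  [-1, 0, -12]
  [-∞, 8, 0]
D(2):
  [0, -∞, -11]
  [-1, 0, -12]
  [7, 8, 0]
D(3):
  [0, -3, -11]
  [-1, 0, -12]
  [7, 8, 0]
Answer: W*[2][1] = 8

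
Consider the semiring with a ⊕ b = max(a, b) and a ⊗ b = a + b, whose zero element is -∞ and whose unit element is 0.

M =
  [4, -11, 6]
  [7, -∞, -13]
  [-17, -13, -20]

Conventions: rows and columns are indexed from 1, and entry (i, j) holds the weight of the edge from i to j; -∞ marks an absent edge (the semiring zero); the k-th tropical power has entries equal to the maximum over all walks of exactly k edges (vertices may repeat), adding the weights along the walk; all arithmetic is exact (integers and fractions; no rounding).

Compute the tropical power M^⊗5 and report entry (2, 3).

M^⊗2:
  [8, -7, 10]
  [11, -4, 13]
  [-6, -28, -11]
M^⊗3:
  [12, -3, 14]
  [15, 0, 17]
  [-2, -17, 0]
M^⊗4:
  [16, 1, 18]
  [19, 4, 21]
  [2, -13, 4]
M^⊗5:
  [20, 5, 22]
  [23, 8, 25]
  [6, -9, 8]
Key observation: the optimum is the walk 2->1->1->1->1->3, with weight 7 + 4 + 4 + 4 + 6 = 25.
Optimal value attained by: walk 2->1->1->1->1->3.
Answer: (M^⊗5)[2][3] = 25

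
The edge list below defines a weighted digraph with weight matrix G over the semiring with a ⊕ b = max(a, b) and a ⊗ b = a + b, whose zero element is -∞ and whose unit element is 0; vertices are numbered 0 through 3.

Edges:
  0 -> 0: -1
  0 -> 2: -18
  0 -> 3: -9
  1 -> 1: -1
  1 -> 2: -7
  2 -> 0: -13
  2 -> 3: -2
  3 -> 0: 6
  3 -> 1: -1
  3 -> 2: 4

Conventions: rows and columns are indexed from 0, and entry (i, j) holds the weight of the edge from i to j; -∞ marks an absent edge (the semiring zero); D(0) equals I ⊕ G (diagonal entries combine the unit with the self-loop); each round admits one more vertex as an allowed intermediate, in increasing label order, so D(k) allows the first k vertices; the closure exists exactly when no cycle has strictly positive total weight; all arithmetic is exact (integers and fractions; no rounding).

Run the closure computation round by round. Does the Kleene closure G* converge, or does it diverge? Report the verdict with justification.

D(0):
  [0, -∞, -18, -9]
  [-∞, 0, -7, -∞]
  [-13, -∞, 0, -2]
  [6, -1, 4, 0]
D(1):
  [0, -∞, -18, -9]
  [-∞, 0, -7, -∞]
  [-13, -∞, 0, -2]
  [6, -1, 4, 0]
D(2):
  [0, -∞, -18, -9]
  [-∞, 0, -7, -∞]
  [-13, -∞, 0, -2]
  [6, -1, 4, 0]
Detection: at round 3, diagonal entry (3, 3) turns strictly positive.
Key observation: the cycle 3->2->3 has total weight 4 + (-2), which is strictly positive.
Answer: DIVERGES — positive cycle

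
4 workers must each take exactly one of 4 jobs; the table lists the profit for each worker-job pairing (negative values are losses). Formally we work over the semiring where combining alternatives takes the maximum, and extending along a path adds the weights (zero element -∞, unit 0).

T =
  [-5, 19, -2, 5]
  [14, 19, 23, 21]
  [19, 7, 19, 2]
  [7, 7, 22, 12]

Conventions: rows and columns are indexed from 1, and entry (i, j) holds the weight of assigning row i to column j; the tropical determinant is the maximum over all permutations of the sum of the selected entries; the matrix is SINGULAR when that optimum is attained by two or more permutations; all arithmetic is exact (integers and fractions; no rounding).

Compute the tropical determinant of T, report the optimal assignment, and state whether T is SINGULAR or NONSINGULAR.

σ = (1, 2, 3, 4): (-5) + 19 + 19 + 12 = 45
σ = (1, 2, 4, 3): (-5) + 19 + 2 + 22 = 38
σ = (1, 3, 2, 4): (-5) + 23 + 7 + 12 = 37
σ = (1, 3, 4, 2): (-5) + 23 + 2 + 7 = 27
σ = (1, 4, 2, 3): (-5) + 21 + 7 + 22 = 45
σ = (1, 4, 3, 2): (-5) + 21 + 19 + 7 = 42
σ = (2, 1, 3, 4): 19 + 14 + 19 + 12 = 64
σ = (2, 1, 4, 3): 19 + 14 + 2 + 22 = 57
σ = (2, 3, 1, 4): 19 + 23 + 19 + 12 = 73
σ = (2, 3, 4, 1): 19 + 23 + 2 + 7 = 51
σ = (2, 4, 1, 3): 19 + 21 + 19 + 22 = 81
σ = (2, 4, 3, 1): 19 + 21 + 19 + 7 = 66
σ = (3, 1, 2, 4): (-2) + 14 + 7 + 12 = 31
σ = (3, 1, 4, 2): (-2) + 14 + 2 + 7 = 21
σ = (3, 2, 1, 4): (-2) + 19 + 19 + 12 = 48
σ = (3, 2, 4, 1): (-2) + 19 + 2 + 7 = 26
σ = (3, 4, 1, 2): (-2) + 21 + 19 + 7 = 45
σ = (3, 4, 2, 1): (-2) + 21 + 7 + 7 = 33
σ = (4, 1, 2, 3): 5 + 14 + 7 + 22 = 48
σ = (4, 1, 3, 2): 5 + 14 + 19 + 7 = 45
σ = (4, 2, 1, 3): 5 + 19 + 19 + 22 = 65
σ = (4, 2, 3, 1): 5 + 19 + 19 + 7 = 50
σ = (4, 3, 1, 2): 5 + 23 + 19 + 7 = 54
σ = (4, 3, 2, 1): 5 + 23 + 7 + 7 = 42
Optimal value attained by: σ = (2, 4, 1, 3).
Answer: det⊕(T) = 81; verdict: NONSINGULAR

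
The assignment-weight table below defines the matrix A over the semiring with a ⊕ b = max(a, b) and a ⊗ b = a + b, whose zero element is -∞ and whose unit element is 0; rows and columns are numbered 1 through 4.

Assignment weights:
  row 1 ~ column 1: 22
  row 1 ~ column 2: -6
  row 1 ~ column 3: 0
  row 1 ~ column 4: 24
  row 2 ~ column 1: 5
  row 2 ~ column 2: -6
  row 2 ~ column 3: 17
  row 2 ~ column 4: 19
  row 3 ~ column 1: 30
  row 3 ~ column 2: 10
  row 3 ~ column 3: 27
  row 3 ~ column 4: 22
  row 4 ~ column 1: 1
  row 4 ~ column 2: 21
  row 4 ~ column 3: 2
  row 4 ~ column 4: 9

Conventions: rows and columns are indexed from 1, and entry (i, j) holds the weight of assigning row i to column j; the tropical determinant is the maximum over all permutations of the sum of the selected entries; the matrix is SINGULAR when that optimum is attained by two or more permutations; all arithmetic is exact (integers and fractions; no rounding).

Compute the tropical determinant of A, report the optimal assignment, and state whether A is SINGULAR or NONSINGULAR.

σ = (1, 2, 3, 4): 22 + (-6) + 27 + 9 = 52
σ = (1, 2, 4, 3): 22 + (-6) + 22 + 2 = 40
σ = (1, 3, 2, 4): 22 + 17 + 10 + 9 = 58
σ = (1, 3, 4, 2): 22 + 17 + 22 + 21 = 82
σ = (1, 4, 2, 3): 22 + 19 + 10 + 2 = 53
σ = (1, 4, 3, 2): 22 + 19 + 27 + 21 = 89
σ = (2, 1, 3, 4): (-6) + 5 + 27 + 9 = 35
σ = (2, 1, 4, 3): (-6) + 5 + 22 + 2 = 23
σ = (2, 3, 1, 4): (-6) + 17 + 30 + 9 = 50
σ = (2, 3, 4, 1): (-6) + 17 + 22 + 1 = 34
σ = (2, 4, 1, 3): (-6) + 19 + 30 + 2 = 45
σ = (2, 4, 3, 1): (-6) + 19 + 27 + 1 = 41
σ = (3, 1, 2, 4): 0 + 5 + 10 + 9 = 24
σ = (3, 1, 4, 2): 0 + 5 + 22 + 21 = 48
σ = (3, 2, 1, 4): 0 + (-6) + 30 + 9 = 33
σ = (3, 2, 4, 1): 0 + (-6) + 22 + 1 = 17
σ = (3, 4, 1, 2): 0 + 19 + 30 + 21 = 70
σ = (3, 4, 2, 1): 0 + 19 + 10 + 1 = 30
σ = (4, 1, 2, 3): 24 + 5 + 10 + 2 = 41
σ = (4, 1, 3, 2): 24 + 5 + 27 + 21 = 77
σ = (4, 2, 1, 3): 24 + (-6) + 30 + 2 = 50
σ = (4, 2, 3, 1): 24 + (-6) + 27 + 1 = 46
σ = (4, 3, 1, 2): 24 + 17 + 30 + 21 = 92
σ = (4, 3, 2, 1): 24 + 17 + 10 + 1 = 52
Optimal value attained by: σ = (4, 3, 1, 2).
Answer: det⊕(A) = 92; verdict: NONSINGULAR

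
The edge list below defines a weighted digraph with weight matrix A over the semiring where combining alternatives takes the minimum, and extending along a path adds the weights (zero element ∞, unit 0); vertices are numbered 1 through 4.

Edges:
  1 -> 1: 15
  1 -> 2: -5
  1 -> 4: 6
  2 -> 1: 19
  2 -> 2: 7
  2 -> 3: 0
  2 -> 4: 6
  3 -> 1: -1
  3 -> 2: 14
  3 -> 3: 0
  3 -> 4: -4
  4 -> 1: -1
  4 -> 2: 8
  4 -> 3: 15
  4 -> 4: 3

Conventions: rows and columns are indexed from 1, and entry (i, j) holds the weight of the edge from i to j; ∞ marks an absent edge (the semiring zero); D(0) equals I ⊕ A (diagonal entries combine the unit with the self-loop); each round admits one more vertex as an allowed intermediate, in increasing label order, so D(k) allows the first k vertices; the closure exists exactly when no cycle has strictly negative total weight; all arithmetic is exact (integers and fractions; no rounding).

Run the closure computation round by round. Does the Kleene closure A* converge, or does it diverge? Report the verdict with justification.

D(0):
  [0, -5, ∞, 6]
  [19, 0, 0, 6]
  [-1, 14, 0, -4]
  [-1, 8, 15, 0]
D(1):
  [0, -5, ∞, 6]
  [19, 0, 0, 6]
  [-1, -6, 0, -4]
  [-1, -6, 15, 0]
Detection: at round 2, diagonal entry (3, 3) turns strictly negative.
Key observation: the cycle 3->1->2->3 has total weight (-1) + (-5) + 0, which is strictly negative.
Answer: DIVERGES — negative cycle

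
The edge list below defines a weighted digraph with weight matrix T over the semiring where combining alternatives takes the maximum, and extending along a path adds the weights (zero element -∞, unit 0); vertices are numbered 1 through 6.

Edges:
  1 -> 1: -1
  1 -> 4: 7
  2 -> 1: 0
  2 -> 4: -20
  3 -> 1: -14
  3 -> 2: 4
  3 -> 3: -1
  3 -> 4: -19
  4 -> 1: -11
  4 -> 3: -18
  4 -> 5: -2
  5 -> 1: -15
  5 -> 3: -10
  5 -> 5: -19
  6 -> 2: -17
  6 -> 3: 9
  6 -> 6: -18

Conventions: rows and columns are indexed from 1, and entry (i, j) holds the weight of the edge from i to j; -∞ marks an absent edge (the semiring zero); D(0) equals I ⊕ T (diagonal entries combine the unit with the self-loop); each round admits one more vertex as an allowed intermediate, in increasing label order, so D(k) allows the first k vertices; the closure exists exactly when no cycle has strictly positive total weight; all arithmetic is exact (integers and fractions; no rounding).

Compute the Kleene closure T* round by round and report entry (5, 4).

D(0):
  [0, -∞, -∞, 7, -∞, -∞]
  [0, 0, -∞, -20, -∞, -∞]
  [-14, 4, 0, -19, -∞, -∞]
  [-11, -∞, -18, 0, -2, -∞]
  [-15, -∞, -10, -∞, 0, -∞]
  [-∞, -17, 9, -∞, -∞, 0]
D(1):
  [0, -∞, -∞, 7, -∞, -∞]
  [0, 0, -∞, 7, -∞, -∞]
  [-14, 4, 0, -7, -∞, -∞]
  [-11, -∞, -18, 0, -2, -∞]
  [-15, -∞, -10, -8, 0, -∞]
  [-∞, -17, 9, -∞, -∞, 0]
D(2):
  [0, -∞, -∞, 7, -∞, -∞]
  [0, 0, -∞, 7, -∞, -∞]
  [4, 4, 0, 11, -∞, -∞]
  [-11, -∞, -18, 0, -2, -∞]
  [-15, -∞, -10, -8, 0, -∞]
  [-17, -17, 9, -10, -∞, 0]
D(3):
  [0, -∞, -∞, 7, -∞, -∞]
  [0, 0, -∞, 7, -∞, -∞]
  [4, 4, 0, 11, -∞, -∞]
  [-11, -14, -18, 0, -2, -∞]
  [-6, -6, -10, 1, 0, -∞]
  [13, 13, 9, 20, -∞, 0]
D(4):
  [0, -7, -11, 7, 5, -∞]
  [0, 0, -11, 7, 5, -∞]
  [4, 4, 0, 11, 9, -∞]
  [-11, -14, -18, 0, -2, -∞]
  [-6, -6, -10, 1, 0, -∞]
  [13, 13, 9, 20, 18, 0]
D(5):
  [0, -1, -5, 7, 5, -∞]
  [0, 0, -5, 7, 5, -∞]
  [4, 4, 0, 11, 9, -∞]
  [-8, -8, -12, 0, -2, -∞]
  [-6, -6, -10, 1, 0, -∞]
  [13, 13, 9, 20, 18, 0]
D(6):
  [0, -1, -5, 7, 5, -∞]
  [0, 0, -5, 7, 5, -∞]
  [4, 4, 0, 11, 9, -∞]
  [-8, -8, -12, 0, -2, -∞]
  [-6, -6, -10, 1, 0, -∞]
  [13, 13, 9, 20, 18, 0]
Answer: T*[5][4] = 1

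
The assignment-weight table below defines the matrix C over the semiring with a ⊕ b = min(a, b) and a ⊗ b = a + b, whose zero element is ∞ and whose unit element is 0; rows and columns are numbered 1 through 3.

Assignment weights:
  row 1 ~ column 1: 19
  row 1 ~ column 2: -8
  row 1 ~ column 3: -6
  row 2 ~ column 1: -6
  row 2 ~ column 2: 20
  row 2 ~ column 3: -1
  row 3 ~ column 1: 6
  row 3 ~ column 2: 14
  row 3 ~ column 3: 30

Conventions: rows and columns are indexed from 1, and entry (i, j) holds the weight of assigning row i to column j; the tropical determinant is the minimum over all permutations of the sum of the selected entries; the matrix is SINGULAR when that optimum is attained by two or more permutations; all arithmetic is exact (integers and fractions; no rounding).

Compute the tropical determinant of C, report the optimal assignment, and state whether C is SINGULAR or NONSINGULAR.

σ = (1, 2, 3): 19 + 20 + 30 = 69
σ = (1, 3, 2): 19 + (-1) + 14 = 32
σ = (2, 1, 3): (-8) + (-6) + 30 = 16
σ = (2, 3, 1): (-8) + (-1) + 6 = -3
σ = (3, 1, 2): (-6) + (-6) + 14 = 2
σ = (3, 2, 1): (-6) + 20 + 6 = 20
Optimal value attained by: σ = (2, 3, 1).
Answer: det⊕(C) = -3; verdict: NONSINGULAR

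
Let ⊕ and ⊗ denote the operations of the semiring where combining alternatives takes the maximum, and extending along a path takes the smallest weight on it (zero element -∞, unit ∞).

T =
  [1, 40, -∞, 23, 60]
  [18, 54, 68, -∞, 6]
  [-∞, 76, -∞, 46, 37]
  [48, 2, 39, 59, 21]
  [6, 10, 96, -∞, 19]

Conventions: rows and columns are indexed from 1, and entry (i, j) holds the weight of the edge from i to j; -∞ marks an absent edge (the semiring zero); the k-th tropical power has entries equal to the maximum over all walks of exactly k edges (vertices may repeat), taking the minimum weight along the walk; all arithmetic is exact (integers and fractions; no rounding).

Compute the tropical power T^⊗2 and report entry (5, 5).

T^⊗2:
  [23, 40, 60, 23, 21]
  [18, 68, 54, 46, 37]
  [46, 54, 68, 46, 21]
  [48, 40, 39, 59, 48]
  [10, 76, 19, 46, 37]
Key observation: the optimum is the walk 5->3->5, with weight 96 min 37 = 37.
Optimal value attained by: walk 5->3->5.
Answer: (T^⊗2)[5][5] = 37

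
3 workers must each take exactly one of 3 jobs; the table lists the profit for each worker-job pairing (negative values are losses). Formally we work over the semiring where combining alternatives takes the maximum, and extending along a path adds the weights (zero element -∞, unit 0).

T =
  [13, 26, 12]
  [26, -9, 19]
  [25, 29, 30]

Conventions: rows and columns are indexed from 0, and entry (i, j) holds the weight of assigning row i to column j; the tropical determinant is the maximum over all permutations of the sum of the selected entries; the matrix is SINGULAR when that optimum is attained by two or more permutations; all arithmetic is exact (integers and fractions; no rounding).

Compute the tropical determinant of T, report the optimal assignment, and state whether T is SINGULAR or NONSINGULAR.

σ = (0, 1, 2): 13 + (-9) + 30 = 34
σ = (0, 2, 1): 13 + 19 + 29 = 61
σ = (1, 0, 2): 26 + 26 + 30 = 82
σ = (1, 2, 0): 26 + 19 + 25 = 70
σ = (2, 0, 1): 12 + 26 + 29 = 67
σ = (2, 1, 0): 12 + (-9) + 25 = 28
Optimal value attained by: σ = (1, 0, 2).
Answer: det⊕(T) = 82; verdict: NONSINGULAR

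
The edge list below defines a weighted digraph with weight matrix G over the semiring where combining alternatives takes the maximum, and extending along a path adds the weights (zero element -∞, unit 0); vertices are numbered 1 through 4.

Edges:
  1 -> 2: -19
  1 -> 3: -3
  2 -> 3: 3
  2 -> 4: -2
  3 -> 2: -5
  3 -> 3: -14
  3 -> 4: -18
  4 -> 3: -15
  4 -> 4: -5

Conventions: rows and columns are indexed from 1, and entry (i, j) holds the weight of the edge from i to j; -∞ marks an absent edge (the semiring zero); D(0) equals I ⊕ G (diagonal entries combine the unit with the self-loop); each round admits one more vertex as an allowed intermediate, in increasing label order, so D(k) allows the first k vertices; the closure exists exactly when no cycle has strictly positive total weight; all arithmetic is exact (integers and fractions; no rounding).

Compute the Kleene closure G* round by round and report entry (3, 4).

D(0):
  [0, -19, -3, -∞]
  [-∞, 0, 3, -2]
  [-∞, -5, 0, -18]
  [-∞, -∞, -15, 0]
D(1):
  [0, -19, -3, -∞]
  [-∞, 0, 3, -2]
  [-∞, -5, 0, -18]
  [-∞, -∞, -15, 0]
D(2):
  [0, -19, -3, -21]
  [-∞, 0, 3, -2]
  [-∞, -5, 0, -7]
  [-∞, -∞, -15, 0]
D(3):
  [0, -8, -3, -10]
  [-∞, 0, 3, -2]
  [-∞, -5, 0, -7]
  [-∞, -20, -15, 0]
D(4):
  [0, -8, -3, -10]
  [-∞, 0, 3, -2]
  [-∞, -5, 0, -7]
  [-∞, -20, -15, 0]
Answer: G*[3][4] = -7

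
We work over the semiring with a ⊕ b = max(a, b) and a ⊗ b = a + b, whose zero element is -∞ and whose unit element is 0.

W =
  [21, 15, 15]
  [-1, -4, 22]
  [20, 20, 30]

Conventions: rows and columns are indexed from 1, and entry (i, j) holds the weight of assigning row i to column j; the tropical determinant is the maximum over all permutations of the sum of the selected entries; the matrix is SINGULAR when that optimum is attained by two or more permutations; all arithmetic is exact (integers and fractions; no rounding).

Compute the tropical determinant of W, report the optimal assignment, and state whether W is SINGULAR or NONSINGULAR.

σ = (1, 2, 3): 21 + (-4) + 30 = 47
σ = (1, 3, 2): 21 + 22 + 20 = 63
σ = (2, 1, 3): 15 + (-1) + 30 = 44
σ = (2, 3, 1): 15 + 22 + 20 = 57
σ = (3, 1, 2): 15 + (-1) + 20 = 34
σ = (3, 2, 1): 15 + (-4) + 20 = 31
Optimal value attained by: σ = (1, 3, 2).
Answer: det⊕(W) = 63; verdict: NONSINGULAR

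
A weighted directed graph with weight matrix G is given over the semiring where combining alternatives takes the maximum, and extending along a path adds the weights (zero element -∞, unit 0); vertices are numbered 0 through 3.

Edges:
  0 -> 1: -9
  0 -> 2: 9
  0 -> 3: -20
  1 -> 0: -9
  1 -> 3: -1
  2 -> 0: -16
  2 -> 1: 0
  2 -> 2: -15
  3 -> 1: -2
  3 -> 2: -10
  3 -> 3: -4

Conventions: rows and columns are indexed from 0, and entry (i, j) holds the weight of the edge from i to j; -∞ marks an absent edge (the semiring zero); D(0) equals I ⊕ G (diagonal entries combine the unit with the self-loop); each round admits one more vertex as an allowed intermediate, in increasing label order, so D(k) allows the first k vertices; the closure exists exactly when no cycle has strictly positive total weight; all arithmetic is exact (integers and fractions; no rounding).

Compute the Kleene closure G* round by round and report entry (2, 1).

D(0):
  [0, -9, 9, -20]
  [-9, 0, -∞, -1]
  [-16, 0, 0, -∞]
  [-∞, -2, -10, 0]
D(1):
  [0, -9, 9, -20]
  [-9, 0, 0, -1]
  [-16, 0, 0, -36]
  [-∞, -2, -10, 0]
D(2):
  [0, -9, 9, -10]
  [-9, 0, 0, -1]
  [-9, 0, 0, -1]
  [-11, -2, -2, 0]
D(3):
  [0, 9, 9, 8]
  [-9, 0, 0, -1]
  [-9, 0, 0, -1]
  [-11, -2, -2, 0]
D(4):
  [0, 9, 9, 8]
  [-9, 0, 0, -1]
  [-9, 0, 0, -1]
  [-11, -2, -2, 0]
Answer: G*[2][1] = 0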